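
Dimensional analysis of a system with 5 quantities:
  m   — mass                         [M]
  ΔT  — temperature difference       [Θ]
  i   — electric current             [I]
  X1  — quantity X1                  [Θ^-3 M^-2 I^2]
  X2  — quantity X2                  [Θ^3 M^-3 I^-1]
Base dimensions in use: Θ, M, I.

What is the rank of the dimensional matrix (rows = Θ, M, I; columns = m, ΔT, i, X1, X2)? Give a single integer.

Exponent matrix [Θ,M,I] × [m,ΔT,i,X1,X2]:
  Θ: [ 0  1  0 -3  3]
  M: [ 1  0  0 -2 -3]
  I: [ 0  0  1  2 -1]
RREF → pivots at {m,ΔT,i} ⇒ r = 3

3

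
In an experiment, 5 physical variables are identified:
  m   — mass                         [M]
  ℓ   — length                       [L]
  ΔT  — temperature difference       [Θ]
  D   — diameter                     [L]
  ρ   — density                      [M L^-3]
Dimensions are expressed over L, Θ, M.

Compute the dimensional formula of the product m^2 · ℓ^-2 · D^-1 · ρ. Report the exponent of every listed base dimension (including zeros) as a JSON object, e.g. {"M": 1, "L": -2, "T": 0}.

{"L": -6, "Θ": 0, "M": 3}

Write exponents as rows L,Θ,M / cols m,ℓ,ΔT,D,ρ:
  L: [ 0  1  0  1 -3]
  Θ: [ 0  0  1  0  0]
  M: [ 1  0  0  0  1]
  [L]: (2)·0+(-2)·1+(-1)·1+(1)·-3 = -6
  [Θ]: (2)·0+(-2)·0+(-1)·0+(1)·0 = 0
  [M]: (2)·1+(-2)·0+(-1)·0+(1)·1 = 3
⇒ L^-6 M^3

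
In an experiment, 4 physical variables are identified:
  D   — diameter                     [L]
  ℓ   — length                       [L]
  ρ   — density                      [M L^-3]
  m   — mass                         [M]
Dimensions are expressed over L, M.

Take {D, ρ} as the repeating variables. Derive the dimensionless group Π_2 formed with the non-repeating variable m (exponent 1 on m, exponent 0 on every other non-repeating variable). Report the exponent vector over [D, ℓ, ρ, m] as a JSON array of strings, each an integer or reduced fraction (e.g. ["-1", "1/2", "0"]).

["-3", "0", "-1", "1"]

Exponent matrix [L,M] × [D,ℓ,ρ,m]:
  L: [ 1  1 -3  0]
  M: [ 0  0  1  1]
Row reduction gives pivot columns D,ρ; rank = 2
Pivot set = {D,ρ}, free = {ℓ,m}
RREF:
  r0: [   1    1    0    3]
  r1: [   0    0    1    1]
Fix exponent of m at 1, ℓ at 0; solve each RREF row for its pivot's exponent:
  r0: exp(D) + (3)·1 = 0 ⇒ exp(D) = -3
  r1: exp(ρ) + (1)·1 = 0 ⇒ exp(ρ) = -1
Π_2 = D^-3 · ρ^-1 · m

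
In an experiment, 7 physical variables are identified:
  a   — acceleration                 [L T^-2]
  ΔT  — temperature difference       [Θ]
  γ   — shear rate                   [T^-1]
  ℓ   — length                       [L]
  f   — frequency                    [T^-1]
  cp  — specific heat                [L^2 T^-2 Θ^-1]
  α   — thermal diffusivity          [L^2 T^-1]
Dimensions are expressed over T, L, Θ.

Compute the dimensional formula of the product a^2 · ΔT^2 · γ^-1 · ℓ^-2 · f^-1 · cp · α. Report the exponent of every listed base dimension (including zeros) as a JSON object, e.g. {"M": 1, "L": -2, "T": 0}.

Dimensional matrix (T×L×Θ by a×ΔT×γ×ℓ×f×cp×α):
  T: [-2  0 -1  0 -1 -2 -1]
  L: [ 1  0  0  1  0  2  2]
  Θ: [ 0  1  0  0  0 -1  0]
  [T]: (2)·-2+(2)·0+(-1)·-1+(-2)·0+(-1)·-1+(1)·-2+(1)·-1 = -5
  [L]: (2)·1+(2)·0+(-1)·0+(-2)·1+(-1)·0+(1)·2+(1)·2 = 4
  [Θ]: (2)·0+(2)·1+(-1)·0+(-2)·0+(-1)·0+(1)·-1+(1)·0 = 1
⇒ T^-5 L^4 Θ

{"T": -5, "L": 4, "Θ": 1}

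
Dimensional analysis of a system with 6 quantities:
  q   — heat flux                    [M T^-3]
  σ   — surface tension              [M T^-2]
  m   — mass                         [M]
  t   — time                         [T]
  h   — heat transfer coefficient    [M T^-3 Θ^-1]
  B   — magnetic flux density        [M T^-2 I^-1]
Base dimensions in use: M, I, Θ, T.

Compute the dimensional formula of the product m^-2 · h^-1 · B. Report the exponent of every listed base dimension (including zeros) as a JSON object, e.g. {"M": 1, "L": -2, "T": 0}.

Write exponents as rows M,I,Θ,T / cols q,σ,m,t,h,B:
  M: [ 1  1  1  0  1  1]
  I: [ 0  0  0  0  0 -1]
  Θ: [ 0  0  0  0 -1  0]
  T: [-3 -2  0  1 -3 -2]
  [M]: (-2)·1+(-1)·1+(1)·1 = -2
  [I]: (-2)·0+(-1)·0+(1)·-1 = -1
  [Θ]: (-2)·0+(-1)·-1+(1)·0 = 1
  [T]: (-2)·0+(-1)·-3+(1)·-2 = 1
⇒ M^-2 I^-1 Θ T

{"M": -2, "I": -1, "Θ": 1, "T": 1}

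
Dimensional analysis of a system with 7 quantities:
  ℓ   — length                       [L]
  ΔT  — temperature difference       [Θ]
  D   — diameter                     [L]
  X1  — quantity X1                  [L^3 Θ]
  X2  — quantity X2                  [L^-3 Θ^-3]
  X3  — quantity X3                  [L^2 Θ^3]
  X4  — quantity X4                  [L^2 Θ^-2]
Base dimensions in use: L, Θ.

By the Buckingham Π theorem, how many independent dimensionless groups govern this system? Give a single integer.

Dimensional matrix (L×Θ by ℓ×ΔT×D×X1×X2×X3×X4):
  L: [ 1  0  1  3 -3  2  2]
  Θ: [ 0  1  0  1 -3  3 -2]
RREF → pivots at {ℓ,ΔT} ⇒ r = 2
Π count = n − r = 7 − 2 = 5

5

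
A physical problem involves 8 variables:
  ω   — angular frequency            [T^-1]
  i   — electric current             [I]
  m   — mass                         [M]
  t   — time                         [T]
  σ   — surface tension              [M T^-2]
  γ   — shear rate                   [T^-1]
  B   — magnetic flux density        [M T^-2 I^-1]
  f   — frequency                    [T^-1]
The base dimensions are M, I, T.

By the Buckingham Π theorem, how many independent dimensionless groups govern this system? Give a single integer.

Dimensional matrix (M×I×T by ω×i×m×t×σ×γ×B×f):
  M: [ 0  0  1  0  1  0  1  0]
  I: [ 0  1  0  0  0  0 -1  0]
  T: [-1  0  0  1 -2 -1 -2 -1]
Echelon form has 3 nonzero rows (pivots: ω,i,m)
8 vars − rank 3 = 5 Π groups

5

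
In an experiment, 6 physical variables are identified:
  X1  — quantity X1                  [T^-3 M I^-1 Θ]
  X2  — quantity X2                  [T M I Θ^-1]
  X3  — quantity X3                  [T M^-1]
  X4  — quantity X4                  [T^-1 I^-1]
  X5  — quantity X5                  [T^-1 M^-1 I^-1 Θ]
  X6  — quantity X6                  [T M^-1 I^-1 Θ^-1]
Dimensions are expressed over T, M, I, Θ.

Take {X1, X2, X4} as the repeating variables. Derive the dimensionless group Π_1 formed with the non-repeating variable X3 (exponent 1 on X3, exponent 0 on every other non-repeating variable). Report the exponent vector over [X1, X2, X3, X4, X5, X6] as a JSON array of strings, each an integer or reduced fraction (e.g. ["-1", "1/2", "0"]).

Exponent matrix [T,M,I,Θ] × [X1,X2,X3,X4,X5,X6]:
  T: [-3  1  1 -1 -1  1]
  M: [ 1  1 -1  0 -1 -1]
  I: [-1  1  0 -1 -1 -1]
  Θ: [ 1 -1  0  0  1 -1]
Echelon form has 3 nonzero rows (pivots: X1,X2,X4)
Repeat: X1,X2,X4; free: X3,X5,X6
RREF:
  r0: [   1    0 -1/2    0    0   -1]
  r1: [   0    1 -1/2    0   -1    0]
  r2: [   0    0    0    1    0    2]
  r3: [   0    0    0    0    0    0]
Fix exponent of X3 at 1, X5 at 0, X6 at 0; solve each RREF row for its pivot's exponent:
  r0: exp(X1) + (-1/2)·1 = 0 ⇒ exp(X1) = 1/2
  r1: exp(X2) + (-1/2)·1 = 0 ⇒ exp(X2) = 1/2
  r2: exp(X4) + (0)·1 = 0 ⇒ exp(X4) = 0
Π_1 = X1^(1/2) · X2^(1/2) · X3

["1/2", "1/2", "1", "0", "0", "0"]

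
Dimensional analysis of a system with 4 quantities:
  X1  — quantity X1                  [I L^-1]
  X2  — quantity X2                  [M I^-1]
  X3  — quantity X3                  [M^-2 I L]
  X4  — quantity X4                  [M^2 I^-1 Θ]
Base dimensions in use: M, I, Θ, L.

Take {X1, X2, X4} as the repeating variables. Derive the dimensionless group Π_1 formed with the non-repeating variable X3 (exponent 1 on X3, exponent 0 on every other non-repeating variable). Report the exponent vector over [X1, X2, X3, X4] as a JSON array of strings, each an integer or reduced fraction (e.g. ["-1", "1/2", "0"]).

["1", "2", "1", "0"]

Write exponents as rows M,I,Θ,L / cols X1,X2,X3,X4:
  M: [ 0  1 -2  2]
  I: [ 1 -1  1 -1]
  Θ: [ 0  0  0  1]
  L: [-1  0  1  0]
Row reduction gives pivot columns X1,X2,X4; rank = 3
Repeat: X1,X2,X4; free: X3
RREF:
  r0: [   1    0   -1    0]
  r1: [   0    1   -2    0]
  r2: [   0    0    0    1]
  r3: [   0    0    0    0]
Fix exponent of X3 at 1; solve each RREF row for its pivot's exponent:
  r0: exp(X1) + (-1)·1 = 0 ⇒ exp(X1) = 1
  r1: exp(X2) + (-2)·1 = 0 ⇒ exp(X2) = 2
  r2: exp(X4) + (0)·1 = 0 ⇒ exp(X4) = 0
Π_1 = X1 · X2^2 · X3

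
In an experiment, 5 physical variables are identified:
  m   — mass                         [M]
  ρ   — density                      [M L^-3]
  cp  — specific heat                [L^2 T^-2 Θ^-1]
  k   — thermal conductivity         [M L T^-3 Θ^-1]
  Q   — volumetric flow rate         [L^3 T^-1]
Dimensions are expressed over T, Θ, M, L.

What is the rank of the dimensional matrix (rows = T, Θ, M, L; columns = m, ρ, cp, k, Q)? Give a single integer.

4

Dimensional matrix (T×Θ×M×L by m×ρ×cp×k×Q):
  T: [ 0  0 -2 -3 -1]
  Θ: [ 0  0 -1 -1  0]
  M: [ 1  1  0  1  0]
  L: [ 0 -3  2  1  3]
RREF → pivots at {m,ρ,cp,k} ⇒ r = 4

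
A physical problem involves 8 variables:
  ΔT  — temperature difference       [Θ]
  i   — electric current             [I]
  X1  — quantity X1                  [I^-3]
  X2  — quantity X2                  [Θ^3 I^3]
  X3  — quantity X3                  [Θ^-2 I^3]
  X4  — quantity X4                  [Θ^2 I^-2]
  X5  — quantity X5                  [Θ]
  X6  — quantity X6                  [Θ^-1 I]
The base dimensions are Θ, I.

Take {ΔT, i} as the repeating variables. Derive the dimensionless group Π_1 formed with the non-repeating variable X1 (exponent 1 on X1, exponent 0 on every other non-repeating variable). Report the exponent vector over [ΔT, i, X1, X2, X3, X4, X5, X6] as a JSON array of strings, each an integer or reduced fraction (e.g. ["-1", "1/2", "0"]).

Dimensional matrix (Θ×I by ΔT×i×X1×X2×X3×X4×X5×X6):
  Θ: [ 1  0  0  3 -2  2  1 -1]
  I: [ 0  1 -3  3  3 -2  0  1]
Echelon form has 2 nonzero rows (pivots: ΔT,i)
Pivot set = {ΔT,i}, free = {X1,X2,X3,X4,X5,X6}
RREF:
  r0: [   1    0    0    3   -2    2    1   -1]
  r1: [   0    1   -3    3    3   -2    0    1]
Fix exponent of X1 at 1, X2 at 0, X3 at 0, X4 at 0, X5 at 0, X6 at 0; solve each RREF row for its pivot's exponent:
  r0: exp(ΔT) + (0)·1 = 0 ⇒ exp(ΔT) = 0
  r1: exp(i) + (-3)·1 = 0 ⇒ exp(i) = 3
Π_1 = i^3 · X1

["0", "3", "1", "0", "0", "0", "0", "0"]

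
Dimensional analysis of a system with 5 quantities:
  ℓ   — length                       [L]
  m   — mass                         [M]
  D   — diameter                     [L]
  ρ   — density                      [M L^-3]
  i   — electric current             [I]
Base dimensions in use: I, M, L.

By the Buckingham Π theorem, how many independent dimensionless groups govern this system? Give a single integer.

2

Exponent matrix [I,M,L] × [ℓ,m,D,ρ,i]:
  I: [ 0  0  0  0  1]
  M: [ 0  1  0  1  0]
  L: [ 1  0  1 -3  0]
Echelon form has 3 nonzero rows (pivots: ℓ,m,i)
Π count = n − r = 5 − 3 = 2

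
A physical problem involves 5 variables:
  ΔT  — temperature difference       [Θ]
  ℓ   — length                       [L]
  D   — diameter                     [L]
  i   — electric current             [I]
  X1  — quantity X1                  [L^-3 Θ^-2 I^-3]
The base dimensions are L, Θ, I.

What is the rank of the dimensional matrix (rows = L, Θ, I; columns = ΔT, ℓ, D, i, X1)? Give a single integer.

3

Dimensional matrix (L×Θ×I by ΔT×ℓ×D×i×X1):
  L: [ 0  1  1  0 -3]
  Θ: [ 1  0  0  0 -2]
  I: [ 0  0  0  1 -3]
Echelon form has 3 nonzero rows (pivots: ΔT,ℓ,i)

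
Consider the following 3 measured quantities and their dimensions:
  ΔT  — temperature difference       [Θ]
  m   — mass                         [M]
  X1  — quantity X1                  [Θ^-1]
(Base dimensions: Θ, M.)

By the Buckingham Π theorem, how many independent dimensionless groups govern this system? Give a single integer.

1

Exponent matrix [Θ,M] × [ΔT,m,X1]:
  Θ: [ 1  0 -1]
  M: [ 0  1  0]
Row reduction gives pivot columns ΔT,m; rank = 2
n=3, r=2 ⇒ 1 dimensionless group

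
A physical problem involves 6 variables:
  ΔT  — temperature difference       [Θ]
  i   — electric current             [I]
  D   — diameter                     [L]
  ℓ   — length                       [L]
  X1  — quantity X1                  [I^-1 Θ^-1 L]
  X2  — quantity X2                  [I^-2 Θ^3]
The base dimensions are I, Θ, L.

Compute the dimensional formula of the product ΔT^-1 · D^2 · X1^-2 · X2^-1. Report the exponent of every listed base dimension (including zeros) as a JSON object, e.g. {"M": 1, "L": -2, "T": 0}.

{"I": 4, "Θ": -2, "L": 0}

Exponent matrix [I,Θ,L] × [ΔT,i,D,ℓ,X1,X2]:
  I: [ 0  1  0  0 -1 -2]
  Θ: [ 1  0  0  0 -1  3]
  L: [ 0  0  1  1  1  0]
  [I]: (-1)·0+(2)·0+(-2)·-1+(-1)·-2 = 4
  [Θ]: (-1)·1+(2)·0+(-2)·-1+(-1)·3 = -2
  [L]: (-1)·0+(2)·1+(-2)·1+(-1)·0 = 0
⇒ I^4 Θ^-2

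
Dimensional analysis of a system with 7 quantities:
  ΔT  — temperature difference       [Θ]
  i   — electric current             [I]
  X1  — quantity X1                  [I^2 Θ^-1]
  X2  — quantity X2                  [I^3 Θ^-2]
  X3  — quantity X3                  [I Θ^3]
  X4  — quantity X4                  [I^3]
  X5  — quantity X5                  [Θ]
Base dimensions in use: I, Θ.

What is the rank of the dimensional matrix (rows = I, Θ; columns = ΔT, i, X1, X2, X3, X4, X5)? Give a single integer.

2

Exponent matrix [I,Θ] × [ΔT,i,X1,X2,X3,X4,X5]:
  I: [ 0  1  2  3  1  3  0]
  Θ: [ 1  0 -1 -2  3  0  1]
Echelon form has 2 nonzero rows (pivots: ΔT,i)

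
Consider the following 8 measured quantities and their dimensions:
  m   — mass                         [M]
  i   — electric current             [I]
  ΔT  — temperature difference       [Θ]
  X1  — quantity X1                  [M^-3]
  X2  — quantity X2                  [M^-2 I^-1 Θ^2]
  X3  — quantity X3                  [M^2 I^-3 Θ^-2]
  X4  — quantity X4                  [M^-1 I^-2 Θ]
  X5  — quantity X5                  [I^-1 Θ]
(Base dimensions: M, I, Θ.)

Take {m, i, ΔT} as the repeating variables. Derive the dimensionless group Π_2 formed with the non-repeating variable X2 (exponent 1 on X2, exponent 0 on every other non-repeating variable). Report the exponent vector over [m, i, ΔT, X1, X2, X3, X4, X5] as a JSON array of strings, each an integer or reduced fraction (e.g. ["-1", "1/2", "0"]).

Exponent matrix [M,I,Θ] × [m,i,ΔT,X1,X2,X3,X4,X5]:
  M: [ 1  0  0 -3 -2  2 -1  0]
  I: [ 0  1  0  0 -1 -3 -2 -1]
  Θ: [ 0  0  1  0  2 -2  1  1]
Echelon form has 3 nonzero rows (pivots: m,i,ΔT)
Pivot set = {m,i,ΔT}, free = {X1,X2,X3,X4,X5}
RREF:
  r0: [   1    0    0   -3   -2    2   -1    0]
  r1: [   0    1    0    0   -1   -3   -2   -1]
  r2: [   0    0    1    0    2   -2    1    1]
Fix exponent of X2 at 1, X1 at 0, X3 at 0, X4 at 0, X5 at 0; solve each RREF row for its pivot's exponent:
  r0: exp(m) + (-2)·1 = 0 ⇒ exp(m) = 2
  r1: exp(i) + (-1)·1 = 0 ⇒ exp(i) = 1
  r2: exp(ΔT) + (2)·1 = 0 ⇒ exp(ΔT) = -2
Π_2 = m^2 · i · ΔT^-2 · X2

["2", "1", "-2", "0", "1", "0", "0", "0"]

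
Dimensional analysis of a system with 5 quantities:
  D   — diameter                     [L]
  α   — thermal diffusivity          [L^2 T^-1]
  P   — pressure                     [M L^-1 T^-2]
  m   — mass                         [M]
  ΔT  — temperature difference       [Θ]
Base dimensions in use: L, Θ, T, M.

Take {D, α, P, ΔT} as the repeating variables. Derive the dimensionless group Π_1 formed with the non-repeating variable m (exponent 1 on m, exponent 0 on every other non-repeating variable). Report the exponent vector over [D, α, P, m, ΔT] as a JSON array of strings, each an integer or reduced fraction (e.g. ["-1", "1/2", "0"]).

Exponent matrix [L,Θ,T,M] × [D,α,P,m,ΔT]:
  L: [ 1  2 -1  0  0]
  Θ: [ 0  0  0  0  1]
  T: [ 0 -1 -2  0  0]
  M: [ 0  0  1  1  0]
RREF → pivots at {D,α,P,ΔT} ⇒ r = 4
Pivot set = {D,α,P,ΔT}, free = {m}
RREF:
  r0: [   1    0    0    5    0]
  r1: [   0    1    0   -2    0]
  r2: [   0    0    1    1    0]
  r3: [   0    0    0    0    1]
Fix exponent of m at 1; solve each RREF row for its pivot's exponent:
  r0: exp(D) + (5)·1 = 0 ⇒ exp(D) = -5
  r1: exp(α) + (-2)·1 = 0 ⇒ exp(α) = 2
  r2: exp(P) + (1)·1 = 0 ⇒ exp(P) = -1
  r3: exp(ΔT) + (0)·1 = 0 ⇒ exp(ΔT) = 0
Π_1 = D^-5 · α^2 · P^-1 · m

["-5", "2", "-1", "1", "0"]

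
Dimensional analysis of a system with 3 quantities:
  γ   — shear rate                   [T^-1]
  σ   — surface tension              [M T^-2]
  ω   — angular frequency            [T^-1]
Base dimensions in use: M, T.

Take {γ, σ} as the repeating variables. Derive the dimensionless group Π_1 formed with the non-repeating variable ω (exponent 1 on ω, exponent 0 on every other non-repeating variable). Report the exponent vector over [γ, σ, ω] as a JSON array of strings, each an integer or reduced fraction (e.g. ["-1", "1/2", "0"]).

["-1", "0", "1"]

Write exponents as rows M,T / cols γ,σ,ω:
  M: [ 0  1  0]
  T: [-1 -2 -1]
RREF → pivots at {γ,σ} ⇒ r = 2
Repeat: γ,σ; free: ω
RREF:
  r0: [   1    0    1]
  r1: [   0    1    0]
Fix exponent of ω at 1; solve each RREF row for its pivot's exponent:
  r0: exp(γ) + (1)·1 = 0 ⇒ exp(γ) = -1
  r1: exp(σ) + (0)·1 = 0 ⇒ exp(σ) = 0
Π_1 = γ^-1 · ω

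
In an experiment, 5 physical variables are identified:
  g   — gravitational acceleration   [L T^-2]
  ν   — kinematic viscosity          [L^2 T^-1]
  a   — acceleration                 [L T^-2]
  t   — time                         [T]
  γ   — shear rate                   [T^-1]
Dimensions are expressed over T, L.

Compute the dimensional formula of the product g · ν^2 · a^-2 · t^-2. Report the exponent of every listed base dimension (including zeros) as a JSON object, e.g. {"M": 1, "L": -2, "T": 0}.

Dimensional matrix (T×L by g×ν×a×t×γ):
  T: [-2 -1 -2  1 -1]
  L: [ 1  2  1  0  0]
  [T]: (1)·-2+(2)·-1+(-2)·-2+(-2)·1 = -2
  [L]: (1)·1+(2)·2+(-2)·1+(-2)·0 = 3
⇒ T^-2 L^3

{"T": -2, "L": 3}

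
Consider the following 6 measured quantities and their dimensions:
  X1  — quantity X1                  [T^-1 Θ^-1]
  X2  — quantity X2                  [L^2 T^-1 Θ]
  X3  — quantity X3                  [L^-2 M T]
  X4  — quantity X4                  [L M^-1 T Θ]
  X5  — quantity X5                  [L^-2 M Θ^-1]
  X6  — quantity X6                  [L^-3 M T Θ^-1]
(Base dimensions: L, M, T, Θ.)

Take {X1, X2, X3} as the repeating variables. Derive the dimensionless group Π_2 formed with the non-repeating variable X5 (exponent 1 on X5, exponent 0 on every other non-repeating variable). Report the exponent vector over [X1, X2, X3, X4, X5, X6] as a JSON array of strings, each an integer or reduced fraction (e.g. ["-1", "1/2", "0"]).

Exponent matrix [L,M,T,Θ] × [X1,X2,X3,X4,X5,X6]:
  L: [ 0  2 -2  1 -2 -3]
  M: [ 0  0  1 -1  1  1]
  T: [-1 -1  1  1  0  1]
  Θ: [-1  1  0  1 -1 -1]
Row reduction gives pivot columns X1,X2,X3; rank = 3
Pivot set = {X1,X2,X3}, free = {X4,X5,X6}
RREF:
  r0: [   1    0    0 -3/2    1  1/2]
  r1: [   0    1    0 -1/2    0 -1/2]
  r2: [   0    0    1   -1    1    1]
  r3: [   0    0    0    0    0    0]
Fix exponent of X5 at 1, X4 at 0, X6 at 0; solve each RREF row for its pivot's exponent:
  r0: exp(X1) + (1)·1 = 0 ⇒ exp(X1) = -1
  r1: exp(X2) + (0)·1 = 0 ⇒ exp(X2) = 0
  r2: exp(X3) + (1)·1 = 0 ⇒ exp(X3) = -1
Π_2 = X1^-1 · X3^-1 · X5

["-1", "0", "-1", "0", "1", "0"]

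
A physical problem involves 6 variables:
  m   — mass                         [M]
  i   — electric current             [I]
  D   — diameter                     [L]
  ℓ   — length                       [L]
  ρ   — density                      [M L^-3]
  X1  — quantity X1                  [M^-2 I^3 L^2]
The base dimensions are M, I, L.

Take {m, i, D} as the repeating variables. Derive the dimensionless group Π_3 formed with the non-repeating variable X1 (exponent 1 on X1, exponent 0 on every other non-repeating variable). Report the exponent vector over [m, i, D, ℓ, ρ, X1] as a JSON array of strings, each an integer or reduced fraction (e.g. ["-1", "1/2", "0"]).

["2", "-3", "-2", "0", "0", "1"]

Write exponents as rows M,I,L / cols m,i,D,ℓ,ρ,X1:
  M: [ 1  0  0  0  1 -2]
  I: [ 0  1  0  0  0  3]
  L: [ 0  0  1  1 -3  2]
Row reduction gives pivot columns m,i,D; rank = 3
Pivot set = {m,i,D}, free = {ℓ,ρ,X1}
RREF:
  r0: [   1    0    0    0    1   -2]
  r1: [   0    1    0    0    0    3]
  r2: [   0    0    1    1   -3    2]
Fix exponent of X1 at 1, ℓ at 0, ρ at 0; solve each RREF row for its pivot's exponent:
  r0: exp(m) + (-2)·1 = 0 ⇒ exp(m) = 2
  r1: exp(i) + (3)·1 = 0 ⇒ exp(i) = -3
  r2: exp(D) + (2)·1 = 0 ⇒ exp(D) = -2
Π_3 = m^2 · i^-3 · D^-2 · X1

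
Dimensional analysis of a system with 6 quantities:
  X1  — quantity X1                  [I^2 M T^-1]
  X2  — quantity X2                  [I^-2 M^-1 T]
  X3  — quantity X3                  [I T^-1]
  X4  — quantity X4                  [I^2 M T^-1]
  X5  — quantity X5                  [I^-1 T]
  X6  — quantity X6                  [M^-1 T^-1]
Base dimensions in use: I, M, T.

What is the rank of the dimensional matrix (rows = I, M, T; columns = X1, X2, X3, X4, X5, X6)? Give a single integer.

Exponent matrix [I,M,T] × [X1,X2,X3,X4,X5,X6]:
  I: [ 2 -2  1  2 -1  0]
  M: [ 1 -1  0  1  0 -1]
  T: [-1  1 -1 -1  1 -1]
Echelon form has 2 nonzero rows (pivots: X1,X3)

2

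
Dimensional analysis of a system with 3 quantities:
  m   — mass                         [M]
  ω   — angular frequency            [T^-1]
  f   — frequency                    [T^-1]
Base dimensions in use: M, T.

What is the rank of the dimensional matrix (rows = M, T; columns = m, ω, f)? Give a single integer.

Exponent matrix [M,T] × [m,ω,f]:
  M: [ 1  0  0]
  T: [ 0 -1 -1]
Echelon form has 2 nonzero rows (pivots: m,ω)

2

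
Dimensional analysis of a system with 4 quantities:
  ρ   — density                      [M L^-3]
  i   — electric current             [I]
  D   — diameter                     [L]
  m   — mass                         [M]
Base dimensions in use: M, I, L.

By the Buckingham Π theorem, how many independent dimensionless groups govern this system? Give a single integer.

1

Write exponents as rows M,I,L / cols ρ,i,D,m:
  M: [ 1  0  0  1]
  I: [ 0  1  0  0]
  L: [-3  0  1  0]
Echelon form has 3 nonzero rows (pivots: ρ,i,D)
n=4, r=3 ⇒ 1 dimensionless group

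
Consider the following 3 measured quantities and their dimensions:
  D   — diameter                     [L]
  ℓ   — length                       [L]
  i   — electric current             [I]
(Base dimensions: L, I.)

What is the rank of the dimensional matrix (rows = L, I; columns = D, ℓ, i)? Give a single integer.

Exponent matrix [L,I] × [D,ℓ,i]:
  L: [ 1  1  0]
  I: [ 0  0  1]
Row reduction gives pivot columns D,i; rank = 2

2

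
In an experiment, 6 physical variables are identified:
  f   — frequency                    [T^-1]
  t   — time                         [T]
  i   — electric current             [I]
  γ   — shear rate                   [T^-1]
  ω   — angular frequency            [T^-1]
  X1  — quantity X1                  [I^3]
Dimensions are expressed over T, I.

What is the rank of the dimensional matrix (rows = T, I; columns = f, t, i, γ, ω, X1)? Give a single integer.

Write exponents as rows T,I / cols f,t,i,γ,ω,X1:
  T: [-1  1  0 -1 -1  0]
  I: [ 0  0  1  0  0  3]
Echelon form has 2 nonzero rows (pivots: f,i)

2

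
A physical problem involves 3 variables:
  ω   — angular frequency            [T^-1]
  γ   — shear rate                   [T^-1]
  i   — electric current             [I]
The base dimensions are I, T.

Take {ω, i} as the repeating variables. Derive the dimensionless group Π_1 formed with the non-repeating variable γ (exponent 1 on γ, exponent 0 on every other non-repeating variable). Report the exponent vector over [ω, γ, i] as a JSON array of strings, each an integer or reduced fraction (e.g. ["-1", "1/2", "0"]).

Write exponents as rows I,T / cols ω,γ,i:
  I: [ 0  0  1]
  T: [-1 -1  0]
RREF → pivots at {ω,i} ⇒ r = 2
Pivot set = {ω,i}, free = {γ}
RREF:
  r0: [   1    1    0]
  r1: [   0    0    1]
Fix exponent of γ at 1; solve each RREF row for its pivot's exponent:
  r0: exp(ω) + (1)·1 = 0 ⇒ exp(ω) = -1
  r1: exp(i) + (0)·1 = 0 ⇒ exp(i) = 0
Π_1 = ω^-1 · γ

["-1", "1", "0"]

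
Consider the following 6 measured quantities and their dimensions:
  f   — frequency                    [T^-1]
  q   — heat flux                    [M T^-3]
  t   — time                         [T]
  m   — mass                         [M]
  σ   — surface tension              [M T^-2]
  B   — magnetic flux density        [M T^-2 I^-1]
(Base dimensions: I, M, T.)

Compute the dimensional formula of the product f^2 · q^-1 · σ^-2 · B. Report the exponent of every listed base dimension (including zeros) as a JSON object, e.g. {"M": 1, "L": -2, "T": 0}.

Write exponents as rows I,M,T / cols f,q,t,m,σ,B:
  I: [ 0  0  0  0  0 -1]
  M: [ 0  1  0  1  1  1]
  T: [-1 -3  1  0 -2 -2]
  [I]: (2)·0+(-1)·0+(-2)·0+(1)·-1 = -1
  [M]: (2)·0+(-1)·1+(-2)·1+(1)·1 = -2
  [T]: (2)·-1+(-1)·-3+(-2)·-2+(1)·-2 = 3
⇒ I^-1 M^-2 T^3

{"I": -1, "M": -2, "T": 3}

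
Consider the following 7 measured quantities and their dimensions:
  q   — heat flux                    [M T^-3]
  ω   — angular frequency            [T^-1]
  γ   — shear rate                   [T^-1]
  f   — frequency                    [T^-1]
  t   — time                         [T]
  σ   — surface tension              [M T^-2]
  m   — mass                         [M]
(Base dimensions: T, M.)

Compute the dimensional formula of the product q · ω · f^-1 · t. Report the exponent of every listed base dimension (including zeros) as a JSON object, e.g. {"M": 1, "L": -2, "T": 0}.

Exponent matrix [T,M] × [q,ω,γ,f,t,σ,m]:
  T: [-3 -1 -1 -1  1 -2  0]
  M: [ 1  0  0  0  0  1  1]
  [T]: (1)·-3+(1)·-1+(-1)·-1+(1)·1 = -2
  [M]: (1)·1+(1)·0+(-1)·0+(1)·0 = 1
⇒ T^-2 M

{"T": -2, "M": 1}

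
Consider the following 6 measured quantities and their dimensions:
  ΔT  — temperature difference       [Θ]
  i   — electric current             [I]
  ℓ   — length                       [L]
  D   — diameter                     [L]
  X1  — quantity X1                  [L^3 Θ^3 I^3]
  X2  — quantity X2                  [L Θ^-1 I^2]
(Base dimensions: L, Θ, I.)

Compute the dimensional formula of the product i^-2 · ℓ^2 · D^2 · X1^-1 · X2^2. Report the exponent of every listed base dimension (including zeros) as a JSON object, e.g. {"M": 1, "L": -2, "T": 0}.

{"L": 3, "Θ": -5, "I": -1}

Dimensional matrix (L×Θ×I by ΔT×i×ℓ×D×X1×X2):
  L: [ 0  0  1  1  3  1]
  Θ: [ 1  0  0  0  3 -1]
  I: [ 0  1  0  0  3  2]
  [L]: (-2)·0+(2)·1+(2)·1+(-1)·3+(2)·1 = 3
  [Θ]: (-2)·0+(2)·0+(2)·0+(-1)·3+(2)·-1 = -5
  [I]: (-2)·1+(2)·0+(2)·0+(-1)·3+(2)·2 = -1
⇒ L^3 Θ^-5 I^-1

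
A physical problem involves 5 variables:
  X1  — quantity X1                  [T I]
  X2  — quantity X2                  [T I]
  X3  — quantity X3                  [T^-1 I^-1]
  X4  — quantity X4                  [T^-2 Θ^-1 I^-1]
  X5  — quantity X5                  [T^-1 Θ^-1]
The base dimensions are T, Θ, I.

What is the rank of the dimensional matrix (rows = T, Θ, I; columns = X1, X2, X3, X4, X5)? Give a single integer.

Write exponents as rows T,Θ,I / cols X1,X2,X3,X4,X5:
  T: [ 1  1 -1 -2 -1]
  Θ: [ 0  0  0 -1 -1]
  I: [ 1  1 -1 -1  0]
RREF → pivots at {X1,X4} ⇒ r = 2

2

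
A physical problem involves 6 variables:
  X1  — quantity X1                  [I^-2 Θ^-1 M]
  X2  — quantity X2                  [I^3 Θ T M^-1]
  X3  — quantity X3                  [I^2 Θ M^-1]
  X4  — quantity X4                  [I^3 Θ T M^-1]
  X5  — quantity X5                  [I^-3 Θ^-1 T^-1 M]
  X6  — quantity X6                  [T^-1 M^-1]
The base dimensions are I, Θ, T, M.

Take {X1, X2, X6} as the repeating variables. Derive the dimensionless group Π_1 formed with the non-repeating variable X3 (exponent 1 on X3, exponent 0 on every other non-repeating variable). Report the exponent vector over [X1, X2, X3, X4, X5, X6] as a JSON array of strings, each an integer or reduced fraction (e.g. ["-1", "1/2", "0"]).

Dimensional matrix (I×Θ×T×M by X1×X2×X3×X4×X5×X6):
  I: [-2  3  2  3 -3  0]
  Θ: [-1  1  1  1 -1  0]
  T: [ 0  1  0  1 -1 -1]
  M: [ 1 -1 -1 -1  1 -1]
Echelon form has 3 nonzero rows (pivots: X1,X2,X6)
Pivot set = {X1,X2,X6}, free = {X3,X4,X5}
RREF:
  r0: [   1    0   -1    0    0    0]
  r1: [   0    1    0    1   -1    0]
  r2: [   0    0    0    0    0    1]
  r3: [   0    0    0    0    0    0]
Fix exponent of X3 at 1, X4 at 0, X5 at 0; solve each RREF row for its pivot's exponent:
  r0: exp(X1) + (-1)·1 = 0 ⇒ exp(X1) = 1
  r1: exp(X2) + (0)·1 = 0 ⇒ exp(X2) = 0
  r2: exp(X6) + (0)·1 = 0 ⇒ exp(X6) = 0
Π_1 = X1 · X3

["1", "0", "1", "0", "0", "0"]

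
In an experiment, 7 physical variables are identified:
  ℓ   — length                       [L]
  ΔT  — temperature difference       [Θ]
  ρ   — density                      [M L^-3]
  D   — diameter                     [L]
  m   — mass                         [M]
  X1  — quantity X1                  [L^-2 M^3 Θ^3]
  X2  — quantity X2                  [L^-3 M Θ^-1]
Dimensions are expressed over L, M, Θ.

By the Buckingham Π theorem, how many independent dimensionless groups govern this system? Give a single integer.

Write exponents as rows L,M,Θ / cols ℓ,ΔT,ρ,D,m,X1,X2:
  L: [ 1  0 -3  1  0 -2 -3]
  M: [ 0  0  1  0  1  3  1]
  Θ: [ 0  1  0  0  0  3 -1]
Row reduction gives pivot columns ℓ,ΔT,ρ; rank = 3
7 vars − rank 3 = 4 Π groups

4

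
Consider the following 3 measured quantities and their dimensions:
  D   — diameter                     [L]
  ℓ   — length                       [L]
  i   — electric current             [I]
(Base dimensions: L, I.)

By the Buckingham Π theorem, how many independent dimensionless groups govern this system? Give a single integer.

1

Dimensional matrix (L×I by D×ℓ×i):
  L: [ 1  1  0]
  I: [ 0  0  1]
Row reduction gives pivot columns D,i; rank = 2
Π count = n − r = 3 − 2 = 1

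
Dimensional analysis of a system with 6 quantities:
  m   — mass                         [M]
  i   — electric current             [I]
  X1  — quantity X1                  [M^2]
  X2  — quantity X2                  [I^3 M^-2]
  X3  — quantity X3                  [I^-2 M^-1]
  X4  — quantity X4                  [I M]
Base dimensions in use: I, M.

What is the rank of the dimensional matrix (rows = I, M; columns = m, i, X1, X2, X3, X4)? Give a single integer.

2

Dimensional matrix (I×M by m×i×X1×X2×X3×X4):
  I: [ 0  1  0  3 -2  1]
  M: [ 1  0  2 -2 -1  1]
RREF → pivots at {m,i} ⇒ r = 2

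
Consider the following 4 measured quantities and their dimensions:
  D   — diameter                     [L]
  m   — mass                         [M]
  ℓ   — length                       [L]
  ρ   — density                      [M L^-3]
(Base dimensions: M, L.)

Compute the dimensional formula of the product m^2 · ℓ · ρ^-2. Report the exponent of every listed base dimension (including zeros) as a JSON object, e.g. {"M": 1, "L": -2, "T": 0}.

{"M": 0, "L": 7}

Dimensional matrix (M×L by D×m×ℓ×ρ):
  M: [ 0  1  0  1]
  L: [ 1  0  1 -3]
  [M]: (2)·1+(1)·0+(-2)·1 = 0
  [L]: (2)·0+(1)·1+(-2)·-3 = 7
⇒ L^7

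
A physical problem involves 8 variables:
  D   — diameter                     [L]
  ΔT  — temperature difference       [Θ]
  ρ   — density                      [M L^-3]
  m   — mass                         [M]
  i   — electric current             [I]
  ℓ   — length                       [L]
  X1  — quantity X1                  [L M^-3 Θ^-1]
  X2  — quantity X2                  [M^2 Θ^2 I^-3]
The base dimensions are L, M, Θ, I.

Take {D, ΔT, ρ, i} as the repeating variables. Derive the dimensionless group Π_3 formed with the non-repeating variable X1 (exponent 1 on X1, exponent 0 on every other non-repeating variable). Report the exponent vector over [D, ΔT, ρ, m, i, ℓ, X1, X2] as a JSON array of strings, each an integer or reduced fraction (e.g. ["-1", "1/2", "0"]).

Write exponents as rows L,M,Θ,I / cols D,ΔT,ρ,m,i,ℓ,X1,X2:
  L: [ 1  0 -3  0  0  1  1  0]
  M: [ 0  0  1  1  0  0 -3  2]
  Θ: [ 0  1  0  0  0  0 -1  2]
  I: [ 0  0  0  0  1  0  0 -3]
Echelon form has 4 nonzero rows (pivots: D,ΔT,ρ,i)
Pivot set = {D,ΔT,ρ,i}, free = {m,ℓ,X1,X2}
RREF:
  r0: [   1    0    0    3    0    1   -8    6]
  r1: [   0    1    0    0    0    0   -1    2]
  r2: [   0    0    1    1    0    0   -3    2]
  r3: [   0    0    0    0    1    0    0   -3]
Fix exponent of X1 at 1, m at 0, ℓ at 0, X2 at 0; solve each RREF row for its pivot's exponent:
  r0: exp(D) + (-8)·1 = 0 ⇒ exp(D) = 8
  r1: exp(ΔT) + (-1)·1 = 0 ⇒ exp(ΔT) = 1
  r2: exp(ρ) + (-3)·1 = 0 ⇒ exp(ρ) = 3
  r3: exp(i) + (0)·1 = 0 ⇒ exp(i) = 0
Π_3 = D^8 · ΔT · ρ^3 · X1

["8", "1", "3", "0", "0", "0", "1", "0"]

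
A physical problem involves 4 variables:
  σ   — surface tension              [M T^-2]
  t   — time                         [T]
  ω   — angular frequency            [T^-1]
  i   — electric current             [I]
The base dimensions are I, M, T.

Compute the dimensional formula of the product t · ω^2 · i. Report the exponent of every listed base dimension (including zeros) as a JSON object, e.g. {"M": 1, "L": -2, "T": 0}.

{"I": 1, "M": 0, "T": -1}

Write exponents as rows I,M,T / cols σ,t,ω,i:
  I: [ 0  0  0  1]
  M: [ 1  0  0  0]
  T: [-2  1 -1  0]
  [I]: (1)·0+(2)·0+(1)·1 = 1
  [M]: (1)·0+(2)·0+(1)·0 = 0
  [T]: (1)·1+(2)·-1+(1)·0 = -1
⇒ I T^-1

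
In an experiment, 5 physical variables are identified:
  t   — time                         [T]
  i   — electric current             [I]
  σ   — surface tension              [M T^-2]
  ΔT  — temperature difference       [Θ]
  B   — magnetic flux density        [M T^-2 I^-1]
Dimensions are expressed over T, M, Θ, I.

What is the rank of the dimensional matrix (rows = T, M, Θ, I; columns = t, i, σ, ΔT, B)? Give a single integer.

4

Write exponents as rows T,M,Θ,I / cols t,i,σ,ΔT,B:
  T: [ 1  0 -2  0 -2]
  M: [ 0  0  1  0  1]
  Θ: [ 0  0  0  1  0]
  I: [ 0  1  0  0 -1]
Row reduction gives pivot columns t,i,σ,ΔT; rank = 4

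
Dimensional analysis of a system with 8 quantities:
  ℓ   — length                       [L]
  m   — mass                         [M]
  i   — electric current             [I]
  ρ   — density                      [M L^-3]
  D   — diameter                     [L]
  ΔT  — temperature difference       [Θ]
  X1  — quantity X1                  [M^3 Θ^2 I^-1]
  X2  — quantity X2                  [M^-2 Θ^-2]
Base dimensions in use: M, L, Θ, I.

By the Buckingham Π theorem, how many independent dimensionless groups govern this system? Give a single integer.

4

Exponent matrix [M,L,Θ,I] × [ℓ,m,i,ρ,D,ΔT,X1,X2]:
  M: [ 0  1  0  1  0  0  3 -2]
  L: [ 1  0  0 -3  1  0  0  0]
  Θ: [ 0  0  0  0  0  1  2 -2]
  I: [ 0  0  1  0  0  0 -1  0]
RREF → pivots at {ℓ,m,i,ΔT} ⇒ r = 4
8 vars − rank 4 = 4 Π groups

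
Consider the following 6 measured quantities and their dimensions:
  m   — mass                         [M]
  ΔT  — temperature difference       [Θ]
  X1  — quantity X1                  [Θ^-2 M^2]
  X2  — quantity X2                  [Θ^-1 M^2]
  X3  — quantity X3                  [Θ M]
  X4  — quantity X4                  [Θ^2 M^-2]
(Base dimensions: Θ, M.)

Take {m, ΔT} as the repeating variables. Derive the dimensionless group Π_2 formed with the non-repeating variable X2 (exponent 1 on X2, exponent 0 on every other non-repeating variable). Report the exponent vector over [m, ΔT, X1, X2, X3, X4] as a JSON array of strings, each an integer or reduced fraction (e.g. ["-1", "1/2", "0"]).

Write exponents as rows Θ,M / cols m,ΔT,X1,X2,X3,X4:
  Θ: [ 0  1 -2 -1  1  2]
  M: [ 1  0  2  2  1 -2]
Row reduction gives pivot columns m,ΔT; rank = 2
Pivot set = {m,ΔT}, free = {X1,X2,X3,X4}
RREF:
  r0: [   1    0    2    2    1   -2]
  r1: [   0    1   -2   -1    1    2]
Fix exponent of X2 at 1, X1 at 0, X3 at 0, X4 at 0; solve each RREF row for its pivot's exponent:
  r0: exp(m) + (2)·1 = 0 ⇒ exp(m) = -2
  r1: exp(ΔT) + (-1)·1 = 0 ⇒ exp(ΔT) = 1
Π_2 = m^-2 · ΔT · X2

["-2", "1", "0", "1", "0", "0"]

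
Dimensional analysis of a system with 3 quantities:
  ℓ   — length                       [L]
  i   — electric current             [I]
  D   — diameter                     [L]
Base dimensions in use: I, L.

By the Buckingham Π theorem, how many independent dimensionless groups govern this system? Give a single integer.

1

Write exponents as rows I,L / cols ℓ,i,D:
  I: [ 0  1  0]
  L: [ 1  0  1]
Echelon form has 2 nonzero rows (pivots: ℓ,i)
3 vars − rank 2 = 1 Π group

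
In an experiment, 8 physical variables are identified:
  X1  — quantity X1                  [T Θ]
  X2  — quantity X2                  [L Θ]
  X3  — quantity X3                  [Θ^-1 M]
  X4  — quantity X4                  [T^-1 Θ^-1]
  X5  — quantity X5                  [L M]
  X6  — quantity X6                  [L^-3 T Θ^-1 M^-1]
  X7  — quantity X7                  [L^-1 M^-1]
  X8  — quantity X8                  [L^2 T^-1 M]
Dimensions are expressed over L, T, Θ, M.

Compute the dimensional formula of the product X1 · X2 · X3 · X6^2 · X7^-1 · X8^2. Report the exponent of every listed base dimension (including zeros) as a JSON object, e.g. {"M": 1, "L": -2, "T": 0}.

{"L": 0, "T": 1, "Θ": -1, "M": 2}

Exponent matrix [L,T,Θ,M] × [X1,X2,X3,X4,X5,X6,X7,X8]:
  L: [ 0  1  0  0  1 -3 -1  2]
  T: [ 1  0  0 -1  0  1  0 -1]
  Θ: [ 1  1 -1 -1  0 -1  0  0]
  M: [ 0  0  1  0  1 -1 -1  1]
  [L]: (1)·0+(1)·1+(1)·0+(2)·-3+(-1)·-1+(2)·2 = 0
  [T]: (1)·1+(1)·0+(1)·0+(2)·1+(-1)·0+(2)·-1 = 1
  [Θ]: (1)·1+(1)·1+(1)·-1+(2)·-1+(-1)·0+(2)·0 = -1
  [M]: (1)·0+(1)·0+(1)·1+(2)·-1+(-1)·-1+(2)·1 = 2
⇒ T Θ^-1 M^2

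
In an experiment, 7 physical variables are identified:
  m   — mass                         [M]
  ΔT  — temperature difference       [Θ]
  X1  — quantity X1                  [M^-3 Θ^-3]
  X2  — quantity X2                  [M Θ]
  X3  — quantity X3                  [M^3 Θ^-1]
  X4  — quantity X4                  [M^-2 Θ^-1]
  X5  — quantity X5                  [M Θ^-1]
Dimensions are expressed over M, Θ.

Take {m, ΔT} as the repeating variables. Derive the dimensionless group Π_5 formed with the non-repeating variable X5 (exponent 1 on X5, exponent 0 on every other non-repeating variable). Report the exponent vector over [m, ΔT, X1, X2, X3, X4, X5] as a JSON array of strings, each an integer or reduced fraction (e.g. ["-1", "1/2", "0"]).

Exponent matrix [M,Θ] × [m,ΔT,X1,X2,X3,X4,X5]:
  M: [ 1  0 -3  1  3 -2  1]
  Θ: [ 0  1 -3  1 -1 -1 -1]
Row reduction gives pivot columns m,ΔT; rank = 2
Repeat: m,ΔT; free: X1,X2,X3,X4,X5
RREF:
  r0: [   1    0   -3    1    3   -2    1]
  r1: [   0    1   -3    1   -1   -1   -1]
Fix exponent of X5 at 1, X1 at 0, X2 at 0, X3 at 0, X4 at 0; solve each RREF row for its pivot's exponent:
  r0: exp(m) + (1)·1 = 0 ⇒ exp(m) = -1
  r1: exp(ΔT) + (-1)·1 = 0 ⇒ exp(ΔT) = 1
Π_5 = m^-1 · ΔT · X5

["-1", "1", "0", "0", "0", "0", "1"]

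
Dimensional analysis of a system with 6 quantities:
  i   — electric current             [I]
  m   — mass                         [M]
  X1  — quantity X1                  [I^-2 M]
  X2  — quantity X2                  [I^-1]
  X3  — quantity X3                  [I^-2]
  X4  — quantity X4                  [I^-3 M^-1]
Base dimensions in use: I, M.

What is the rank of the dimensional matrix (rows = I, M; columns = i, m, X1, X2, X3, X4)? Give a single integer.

Write exponents as rows I,M / cols i,m,X1,X2,X3,X4:
  I: [ 1  0 -2 -1 -2 -3]
  M: [ 0  1  1  0  0 -1]
Echelon form has 2 nonzero rows (pivots: i,m)

2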